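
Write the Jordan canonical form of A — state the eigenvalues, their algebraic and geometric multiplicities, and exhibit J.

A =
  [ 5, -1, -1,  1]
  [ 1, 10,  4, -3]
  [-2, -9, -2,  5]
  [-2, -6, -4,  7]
J_3(5) ⊕ J_1(5)

The characteristic polynomial is
  det(x·I − A) = x^4 - 20*x^3 + 150*x^2 - 500*x + 625 = (x - 5)^4

Eigenvalues and multiplicities (the geometric multiplicity of λ is n − rank(A − λI), which equals the number of Jordan blocks for λ):
  λ = 5: algebraic multiplicity = 4, geometric multiplicity = 2

Determining the block sizes for each eigenvalue:
  λ = 5: with am = 4 and gm = 2, the partition is not yet determined (e.g. several partitions of 4 into 2 parts exist). Let N = A − (5)·I. Computing rank(N^1) = 2, rank(N^2) = 1, rank(N^3) = 0; the number of blocks of size ≥ j is rank(N^{j−1}) − rank(N^j), giving [2, 1, 1]. So we have 1 block(s) of size 3, 1 block(s) of size 1 → block sizes [3, 1]

Assembling the blocks gives a Jordan form
J =
  [5, 1, 0, 0]
  [0, 5, 1, 0]
  [0, 0, 5, 0]
  [0, 0, 0, 5]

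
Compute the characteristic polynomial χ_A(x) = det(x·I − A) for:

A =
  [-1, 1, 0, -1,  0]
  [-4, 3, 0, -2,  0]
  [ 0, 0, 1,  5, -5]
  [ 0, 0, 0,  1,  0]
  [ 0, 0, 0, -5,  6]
x^5 - 10*x^4 + 30*x^3 - 40*x^2 + 25*x - 6

Expanding det(x·I − A) (e.g. by cofactor expansion or by noting that A is similar to its Jordan form J, which has the same characteristic polynomial as A) gives
  χ_A(x) = x^5 - 10*x^4 + 30*x^3 - 40*x^2 + 25*x - 6
which factors as (x - 6)*(x - 1)^4. The eigenvalues (with algebraic multiplicities) are λ = 1 with multiplicity 4, λ = 6 with multiplicity 1.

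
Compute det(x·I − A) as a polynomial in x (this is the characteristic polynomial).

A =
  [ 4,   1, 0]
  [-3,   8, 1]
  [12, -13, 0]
x^3 - 12*x^2 + 48*x - 64

Expanding det(x·I − A) (e.g. by cofactor expansion or by noting that A is similar to its Jordan form J, which has the same characteristic polynomial as A) gives
  χ_A(x) = x^3 - 12*x^2 + 48*x - 64
which factors as (x - 4)^3. The eigenvalues (with algebraic multiplicities) are λ = 4 with multiplicity 3.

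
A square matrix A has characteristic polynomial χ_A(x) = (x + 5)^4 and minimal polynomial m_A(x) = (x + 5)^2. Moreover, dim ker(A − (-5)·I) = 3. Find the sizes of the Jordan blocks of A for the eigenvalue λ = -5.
Block sizes for λ = -5: [2, 1, 1]

Step 1 — from the characteristic polynomial, algebraic multiplicity of λ = -5 is 4. From dim ker(A − (-5)·I) = 3, there are exactly 3 Jordan blocks for λ = -5.
Step 2 — from the minimal polynomial, the factor (x + 5)^2 tells us the largest block for λ = -5 has size 2.
Step 3 — with total size 4, 3 blocks, and largest block 2, the block sizes (in nonincreasing order) are [2, 1, 1].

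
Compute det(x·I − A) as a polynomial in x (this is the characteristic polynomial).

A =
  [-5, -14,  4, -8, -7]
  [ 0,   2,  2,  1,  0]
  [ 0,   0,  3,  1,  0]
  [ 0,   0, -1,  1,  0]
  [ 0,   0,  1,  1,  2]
x^5 - 3*x^4 - 16*x^3 + 88*x^2 - 144*x + 80

Expanding det(x·I − A) (e.g. by cofactor expansion or by noting that A is similar to its Jordan form J, which has the same characteristic polynomial as A) gives
  χ_A(x) = x^5 - 3*x^4 - 16*x^3 + 88*x^2 - 144*x + 80
which factors as (x - 2)^4*(x + 5). The eigenvalues (with algebraic multiplicities) are λ = -5 with multiplicity 1, λ = 2 with multiplicity 4.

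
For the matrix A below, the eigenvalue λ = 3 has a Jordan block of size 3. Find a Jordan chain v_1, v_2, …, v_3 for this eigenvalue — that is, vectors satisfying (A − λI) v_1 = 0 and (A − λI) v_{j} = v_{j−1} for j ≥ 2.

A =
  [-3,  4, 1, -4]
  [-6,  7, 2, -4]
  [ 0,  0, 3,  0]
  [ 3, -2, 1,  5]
A Jordan chain for λ = 3 of length 3:
v_1 = (-2, -2, 0, 1)ᵀ
v_2 = (1, 2, 0, 1)ᵀ
v_3 = (0, 0, 1, 0)ᵀ

Let N = A − (3)·I. We want v_3 with N^3 v_3 = 0 but N^2 v_3 ≠ 0; then v_{j-1} := N · v_j for j = 3, …, 2.

Pick v_3 = (0, 0, 1, 0)ᵀ.
Then v_2 = N · v_3 = (1, 2, 0, 1)ᵀ.
Then v_1 = N · v_2 = (-2, -2, 0, 1)ᵀ.

Sanity check: (A − (3)·I) v_1 = (0, 0, 0, 0)ᵀ = 0. ✓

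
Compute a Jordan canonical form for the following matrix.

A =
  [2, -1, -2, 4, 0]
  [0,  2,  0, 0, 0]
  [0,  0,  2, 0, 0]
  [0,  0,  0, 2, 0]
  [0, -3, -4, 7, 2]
J_2(2) ⊕ J_2(2) ⊕ J_1(2)

The characteristic polynomial is
  det(x·I − A) = x^5 - 10*x^4 + 40*x^3 - 80*x^2 + 80*x - 32 = (x - 2)^5

Eigenvalues and multiplicities (the geometric multiplicity of λ is n − rank(A − λI), which equals the number of Jordan blocks for λ):
  λ = 2: algebraic multiplicity = 5, geometric multiplicity = 3

Determining the block sizes for each eigenvalue:
  λ = 2: with am = 5 and gm = 3, the partition is not yet determined (e.g. several partitions of 5 into 3 parts exist). Let N = A − (2)·I. Computing rank(N^1) = 2, rank(N^2) = 0; the number of blocks of size ≥ j is rank(N^{j−1}) − rank(N^j), giving [3, 2]. So we have 2 block(s) of size 2, 1 block(s) of size 1 → block sizes [2, 2, 1]

Assembling the blocks gives a Jordan form
J =
  [2, 1, 0, 0, 0]
  [0, 2, 0, 0, 0]
  [0, 0, 2, 1, 0]
  [0, 0, 0, 2, 0]
  [0, 0, 0, 0, 2]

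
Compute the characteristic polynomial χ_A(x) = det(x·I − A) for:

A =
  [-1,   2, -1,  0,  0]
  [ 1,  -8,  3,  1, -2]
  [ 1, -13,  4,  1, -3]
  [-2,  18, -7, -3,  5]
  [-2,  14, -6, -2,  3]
x^5 + 5*x^4 + 10*x^3 + 10*x^2 + 5*x + 1

Expanding det(x·I − A) (e.g. by cofactor expansion or by noting that A is similar to its Jordan form J, which has the same characteristic polynomial as A) gives
  χ_A(x) = x^5 + 5*x^4 + 10*x^3 + 10*x^2 + 5*x + 1
which factors as (x + 1)^5. The eigenvalues (with algebraic multiplicities) are λ = -1 with multiplicity 5.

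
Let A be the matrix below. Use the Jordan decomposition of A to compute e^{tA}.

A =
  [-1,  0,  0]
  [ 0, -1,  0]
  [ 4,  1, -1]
e^{tA} =
  [exp(-t), 0, 0]
  [0, exp(-t), 0]
  [4*t*exp(-t), t*exp(-t), exp(-t)]

Strategy: write A = P · J · P⁻¹ where J is a Jordan canonical form, so e^{tA} = P · e^{tJ} · P⁻¹, and e^{tJ} can be computed block-by-block.

A has Jordan form
J =
  [-1,  1,  0]
  [ 0, -1,  0]
  [ 0,  0, -1]
(up to reordering of blocks).

Per-block formulas:
  For a 2×2 Jordan block J_2(-1): exp(t · J_2(-1)) = e^(-1t)·(I + t·N), where N is the 2×2 nilpotent shift.
  For a 1×1 block at λ = -1: exp(t · [-1]) = [e^(-1t)].

After assembling e^{tJ} and conjugating by P, we get:

e^{tA} =
  [exp(-t), 0, 0]
  [0, exp(-t), 0]
  [4*t*exp(-t), t*exp(-t), exp(-t)]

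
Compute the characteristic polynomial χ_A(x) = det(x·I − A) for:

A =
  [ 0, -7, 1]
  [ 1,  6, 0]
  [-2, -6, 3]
x^3 - 9*x^2 + 27*x - 27

Expanding det(x·I − A) (e.g. by cofactor expansion or by noting that A is similar to its Jordan form J, which has the same characteristic polynomial as A) gives
  χ_A(x) = x^3 - 9*x^2 + 27*x - 27
which factors as (x - 3)^3. The eigenvalues (with algebraic multiplicities) are λ = 3 with multiplicity 3.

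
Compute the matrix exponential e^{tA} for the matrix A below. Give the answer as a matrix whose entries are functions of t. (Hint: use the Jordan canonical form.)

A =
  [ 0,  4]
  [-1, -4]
e^{tA} =
  [2*t*exp(-2*t) + exp(-2*t), 4*t*exp(-2*t)]
  [-t*exp(-2*t), -2*t*exp(-2*t) + exp(-2*t)]

Strategy: write A = P · J · P⁻¹ where J is a Jordan canonical form, so e^{tA} = P · e^{tJ} · P⁻¹, and e^{tJ} can be computed block-by-block.

A has Jordan form
J =
  [-2,  1]
  [ 0, -2]
(up to reordering of blocks).

Per-block formulas:
  For a 2×2 Jordan block J_2(-2): exp(t · J_2(-2)) = e^(-2t)·(I + t·N), where N is the 2×2 nilpotent shift.

After assembling e^{tJ} and conjugating by P, we get:

e^{tA} =
  [2*t*exp(-2*t) + exp(-2*t), 4*t*exp(-2*t)]
  [-t*exp(-2*t), -2*t*exp(-2*t) + exp(-2*t)]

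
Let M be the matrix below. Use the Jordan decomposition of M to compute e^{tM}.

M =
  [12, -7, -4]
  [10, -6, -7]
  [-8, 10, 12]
e^{tM} =
  [-t^2*exp(6*t) + 6*t*exp(6*t) + exp(6*t), t^2*exp(6*t) - 7*t*exp(6*t), t^2*exp(6*t)/2 - 4*t*exp(6*t)]
  [-2*t^2*exp(6*t) + 10*t*exp(6*t), 2*t^2*exp(6*t) - 12*t*exp(6*t) + exp(6*t), t^2*exp(6*t) - 7*t*exp(6*t)]
  [2*t^2*exp(6*t) - 8*t*exp(6*t), -2*t^2*exp(6*t) + 10*t*exp(6*t), -t^2*exp(6*t) + 6*t*exp(6*t) + exp(6*t)]

Strategy: write M = P · J · P⁻¹ where J is a Jordan canonical form, so e^{tM} = P · e^{tJ} · P⁻¹, and e^{tJ} can be computed block-by-block.

M has Jordan form
J =
  [6, 1, 0]
  [0, 6, 1]
  [0, 0, 6]
(up to reordering of blocks).

Per-block formulas:
  For a 3×3 Jordan block J_3(6): exp(t · J_3(6)) = e^(6t)·(I + t·N + (t^2/2)·N^2), where N is the 3×3 nilpotent shift.

After assembling e^{tJ} and conjugating by P, we get:

e^{tM} =
  [-t^2*exp(6*t) + 6*t*exp(6*t) + exp(6*t), t^2*exp(6*t) - 7*t*exp(6*t), t^2*exp(6*t)/2 - 4*t*exp(6*t)]
  [-2*t^2*exp(6*t) + 10*t*exp(6*t), 2*t^2*exp(6*t) - 12*t*exp(6*t) + exp(6*t), t^2*exp(6*t) - 7*t*exp(6*t)]
  [2*t^2*exp(6*t) - 8*t*exp(6*t), -2*t^2*exp(6*t) + 10*t*exp(6*t), -t^2*exp(6*t) + 6*t*exp(6*t) + exp(6*t)]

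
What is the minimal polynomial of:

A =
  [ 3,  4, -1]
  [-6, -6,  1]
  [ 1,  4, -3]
x^3 + 6*x^2 + 12*x + 8

The characteristic polynomial is χ_A(x) = (x + 2)^3, so the eigenvalues are known. The minimal polynomial is
  m_A(x) = Π_λ (x − λ)^{k_λ}
where k_λ is the size of the *largest* Jordan block for λ (equivalently, the smallest k with (A − λI)^k v = 0 for every generalised eigenvector v of λ).

  λ = -2: largest Jordan block has size 3, contributing (x + 2)^3

So m_A(x) = (x + 2)^3 = x^3 + 6*x^2 + 12*x + 8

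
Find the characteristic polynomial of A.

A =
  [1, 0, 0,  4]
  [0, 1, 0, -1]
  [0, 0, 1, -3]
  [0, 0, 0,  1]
x^4 - 4*x^3 + 6*x^2 - 4*x + 1

Expanding det(x·I − A) (e.g. by cofactor expansion or by noting that A is similar to its Jordan form J, which has the same characteristic polynomial as A) gives
  χ_A(x) = x^4 - 4*x^3 + 6*x^2 - 4*x + 1
which factors as (x - 1)^4. The eigenvalues (with algebraic multiplicities) are λ = 1 with multiplicity 4.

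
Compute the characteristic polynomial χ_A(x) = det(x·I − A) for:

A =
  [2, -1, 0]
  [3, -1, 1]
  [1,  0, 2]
x^3 - 3*x^2 + 3*x - 1

Expanding det(x·I − A) (e.g. by cofactor expansion or by noting that A is similar to its Jordan form J, which has the same characteristic polynomial as A) gives
  χ_A(x) = x^3 - 3*x^2 + 3*x - 1
which factors as (x - 1)^3. The eigenvalues (with algebraic multiplicities) are λ = 1 with multiplicity 3.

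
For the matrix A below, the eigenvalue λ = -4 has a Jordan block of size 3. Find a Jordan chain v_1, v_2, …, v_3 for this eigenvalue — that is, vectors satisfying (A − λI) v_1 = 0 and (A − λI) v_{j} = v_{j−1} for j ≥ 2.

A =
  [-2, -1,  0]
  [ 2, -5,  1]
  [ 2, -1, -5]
A Jordan chain for λ = -4 of length 3:
v_1 = (2, 4, 0)ᵀ
v_2 = (2, 2, 2)ᵀ
v_3 = (1, 0, 0)ᵀ

Let N = A − (-4)·I. We want v_3 with N^3 v_3 = 0 but N^2 v_3 ≠ 0; then v_{j-1} := N · v_j for j = 3, …, 2.

Pick v_3 = (1, 0, 0)ᵀ.
Then v_2 = N · v_3 = (2, 2, 2)ᵀ.
Then v_1 = N · v_2 = (2, 4, 0)ᵀ.

Sanity check: (A − (-4)·I) v_1 = (0, 0, 0)ᵀ = 0. ✓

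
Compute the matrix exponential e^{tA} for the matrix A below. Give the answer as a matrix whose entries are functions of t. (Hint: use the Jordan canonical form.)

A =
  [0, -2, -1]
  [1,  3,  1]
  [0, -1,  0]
e^{tA} =
  [-t^2*exp(t)/2 - t*exp(t) + exp(t), -t^2*exp(t)/2 - 2*t*exp(t), -t*exp(t)]
  [t^2*exp(t)/2 + t*exp(t), t^2*exp(t)/2 + 2*t*exp(t) + exp(t), t*exp(t)]
  [-t^2*exp(t)/2, -t^2*exp(t)/2 - t*exp(t), -t*exp(t) + exp(t)]

Strategy: write A = P · J · P⁻¹ where J is a Jordan canonical form, so e^{tA} = P · e^{tJ} · P⁻¹, and e^{tJ} can be computed block-by-block.

A has Jordan form
J =
  [1, 1, 0]
  [0, 1, 1]
  [0, 0, 1]
(up to reordering of blocks).

Per-block formulas:
  For a 3×3 Jordan block J_3(1): exp(t · J_3(1)) = e^(1t)·(I + t·N + (t^2/2)·N^2), where N is the 3×3 nilpotent shift.

After assembling e^{tJ} and conjugating by P, we get:

e^{tA} =
  [-t^2*exp(t)/2 - t*exp(t) + exp(t), -t^2*exp(t)/2 - 2*t*exp(t), -t*exp(t)]
  [t^2*exp(t)/2 + t*exp(t), t^2*exp(t)/2 + 2*t*exp(t) + exp(t), t*exp(t)]
  [-t^2*exp(t)/2, -t^2*exp(t)/2 - t*exp(t), -t*exp(t) + exp(t)]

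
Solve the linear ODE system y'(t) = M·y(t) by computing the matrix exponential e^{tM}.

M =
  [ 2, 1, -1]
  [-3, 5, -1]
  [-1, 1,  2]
e^{tM} =
  [-t^2*exp(3*t)/2 - t*exp(3*t) + exp(3*t), t*exp(3*t), t^2*exp(3*t)/2 - t*exp(3*t)]
  [-t^2*exp(3*t) - 3*t*exp(3*t), 2*t*exp(3*t) + exp(3*t), t^2*exp(3*t) - t*exp(3*t)]
  [-t^2*exp(3*t)/2 - t*exp(3*t), t*exp(3*t), t^2*exp(3*t)/2 - t*exp(3*t) + exp(3*t)]

Strategy: write M = P · J · P⁻¹ where J is a Jordan canonical form, so e^{tM} = P · e^{tJ} · P⁻¹, and e^{tJ} can be computed block-by-block.

M has Jordan form
J =
  [3, 1, 0]
  [0, 3, 1]
  [0, 0, 3]
(up to reordering of blocks).

Per-block formulas:
  For a 3×3 Jordan block J_3(3): exp(t · J_3(3)) = e^(3t)·(I + t·N + (t^2/2)·N^2), where N is the 3×3 nilpotent shift.

After assembling e^{tJ} and conjugating by P, we get:

e^{tM} =
  [-t^2*exp(3*t)/2 - t*exp(3*t) + exp(3*t), t*exp(3*t), t^2*exp(3*t)/2 - t*exp(3*t)]
  [-t^2*exp(3*t) - 3*t*exp(3*t), 2*t*exp(3*t) + exp(3*t), t^2*exp(3*t) - t*exp(3*t)]
  [-t^2*exp(3*t)/2 - t*exp(3*t), t*exp(3*t), t^2*exp(3*t)/2 - t*exp(3*t) + exp(3*t)]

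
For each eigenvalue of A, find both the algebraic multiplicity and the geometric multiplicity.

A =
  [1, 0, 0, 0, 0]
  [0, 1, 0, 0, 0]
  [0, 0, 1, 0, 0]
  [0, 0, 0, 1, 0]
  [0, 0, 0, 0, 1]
λ = 1: alg = 5, geom = 5

Step 1 — factor the characteristic polynomial to read off the algebraic multiplicities:
  χ_A(x) = (x - 1)^5

Step 2 — compute geometric multiplicities via the rank-nullity identity g(λ) = n − rank(A − λI):
  rank(A − (1)·I) = 0, so dim ker(A − (1)·I) = n − 0 = 5

Summary:
  λ = 1: algebraic multiplicity = 5, geometric multiplicity = 5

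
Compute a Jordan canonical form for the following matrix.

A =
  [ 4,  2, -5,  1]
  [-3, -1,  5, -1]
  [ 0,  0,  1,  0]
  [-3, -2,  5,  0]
J_2(1) ⊕ J_1(1) ⊕ J_1(1)

The characteristic polynomial is
  det(x·I − A) = x^4 - 4*x^3 + 6*x^2 - 4*x + 1 = (x - 1)^4

Eigenvalues and multiplicities (the geometric multiplicity of λ is n − rank(A − λI), which equals the number of Jordan blocks for λ):
  λ = 1: algebraic multiplicity = 4, geometric multiplicity = 3

Determining the block sizes for each eigenvalue:
  λ = 1: 3 blocks summing to 4 forces exactly one block of size 2 and the rest size 1 → block sizes [2, 1, 1]

Assembling the blocks gives a Jordan form
J =
  [1, 1, 0, 0]
  [0, 1, 0, 0]
  [0, 0, 1, 0]
  [0, 0, 0, 1]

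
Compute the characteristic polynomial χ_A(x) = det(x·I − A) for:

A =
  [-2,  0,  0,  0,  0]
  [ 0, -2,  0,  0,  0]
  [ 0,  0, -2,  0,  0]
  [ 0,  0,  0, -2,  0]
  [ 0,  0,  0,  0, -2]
x^5 + 10*x^4 + 40*x^3 + 80*x^2 + 80*x + 32

Expanding det(x·I − A) (e.g. by cofactor expansion or by noting that A is similar to its Jordan form J, which has the same characteristic polynomial as A) gives
  χ_A(x) = x^5 + 10*x^4 + 40*x^3 + 80*x^2 + 80*x + 32
which factors as (x + 2)^5. The eigenvalues (with algebraic multiplicities) are λ = -2 with multiplicity 5.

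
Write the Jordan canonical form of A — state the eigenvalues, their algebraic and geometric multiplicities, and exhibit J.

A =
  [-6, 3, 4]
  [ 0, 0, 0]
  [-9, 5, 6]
J_3(0)

The characteristic polynomial is
  det(x·I − A) = x^3

Eigenvalues and multiplicities (the geometric multiplicity of λ is n − rank(A − λI), which equals the number of Jordan blocks for λ):
  λ = 0: algebraic multiplicity = 3, geometric multiplicity = 1

Determining the block sizes for each eigenvalue:
  λ = 0: one block (gm = 1), so the single block has size am = 3 → block sizes [3]

Assembling the blocks gives a Jordan form
J =
  [0, 1, 0]
  [0, 0, 1]
  [0, 0, 0]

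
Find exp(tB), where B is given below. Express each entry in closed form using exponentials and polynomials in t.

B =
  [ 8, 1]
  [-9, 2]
e^{tB} =
  [3*t*exp(5*t) + exp(5*t), t*exp(5*t)]
  [-9*t*exp(5*t), -3*t*exp(5*t) + exp(5*t)]

Strategy: write B = P · J · P⁻¹ where J is a Jordan canonical form, so e^{tB} = P · e^{tJ} · P⁻¹, and e^{tJ} can be computed block-by-block.

B has Jordan form
J =
  [5, 1]
  [0, 5]
(up to reordering of blocks).

Per-block formulas:
  For a 2×2 Jordan block J_2(5): exp(t · J_2(5)) = e^(5t)·(I + t·N), where N is the 2×2 nilpotent shift.

After assembling e^{tJ} and conjugating by P, we get:

e^{tB} =
  [3*t*exp(5*t) + exp(5*t), t*exp(5*t)]
  [-9*t*exp(5*t), -3*t*exp(5*t) + exp(5*t)]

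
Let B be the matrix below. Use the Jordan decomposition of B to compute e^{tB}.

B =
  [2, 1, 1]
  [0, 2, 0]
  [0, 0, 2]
e^{tB} =
  [exp(2*t), t*exp(2*t), t*exp(2*t)]
  [0, exp(2*t), 0]
  [0, 0, exp(2*t)]

Strategy: write B = P · J · P⁻¹ where J is a Jordan canonical form, so e^{tB} = P · e^{tJ} · P⁻¹, and e^{tJ} can be computed block-by-block.

B has Jordan form
J =
  [2, 1, 0]
  [0, 2, 0]
  [0, 0, 2]
(up to reordering of blocks).

Per-block formulas:
  For a 1×1 block at λ = 2: exp(t · [2]) = [e^(2t)].
  For a 2×2 Jordan block J_2(2): exp(t · J_2(2)) = e^(2t)·(I + t·N), where N is the 2×2 nilpotent shift.

After assembling e^{tJ} and conjugating by P, we get:

e^{tB} =
  [exp(2*t), t*exp(2*t), t*exp(2*t)]
  [0, exp(2*t), 0]
  [0, 0, exp(2*t)]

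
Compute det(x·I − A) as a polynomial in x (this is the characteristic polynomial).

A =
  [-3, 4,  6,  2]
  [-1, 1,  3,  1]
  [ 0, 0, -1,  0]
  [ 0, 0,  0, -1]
x^4 + 4*x^3 + 6*x^2 + 4*x + 1

Expanding det(x·I − A) (e.g. by cofactor expansion or by noting that A is similar to its Jordan form J, which has the same characteristic polynomial as A) gives
  χ_A(x) = x^4 + 4*x^3 + 6*x^2 + 4*x + 1
which factors as (x + 1)^4. The eigenvalues (with algebraic multiplicities) are λ = -1 with multiplicity 4.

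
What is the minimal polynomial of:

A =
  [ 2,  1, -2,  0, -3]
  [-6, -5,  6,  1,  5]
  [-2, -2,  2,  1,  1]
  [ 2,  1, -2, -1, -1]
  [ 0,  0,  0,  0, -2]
x^5 + 4*x^4 + 4*x^3

The characteristic polynomial is χ_A(x) = x^3*(x + 2)^2, so the eigenvalues are known. The minimal polynomial is
  m_A(x) = Π_λ (x − λ)^{k_λ}
where k_λ is the size of the *largest* Jordan block for λ (equivalently, the smallest k with (A − λI)^k v = 0 for every generalised eigenvector v of λ).

  λ = -2: largest Jordan block has size 2, contributing (x + 2)^2
  λ = 0: largest Jordan block has size 3, contributing (x − 0)^3

So m_A(x) = x^3*(x + 2)^2 = x^5 + 4*x^4 + 4*x^3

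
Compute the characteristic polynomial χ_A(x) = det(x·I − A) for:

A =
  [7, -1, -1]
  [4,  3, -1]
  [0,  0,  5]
x^3 - 15*x^2 + 75*x - 125

Expanding det(x·I − A) (e.g. by cofactor expansion or by noting that A is similar to its Jordan form J, which has the same characteristic polynomial as A) gives
  χ_A(x) = x^3 - 15*x^2 + 75*x - 125
which factors as (x - 5)^3. The eigenvalues (with algebraic multiplicities) are λ = 5 with multiplicity 3.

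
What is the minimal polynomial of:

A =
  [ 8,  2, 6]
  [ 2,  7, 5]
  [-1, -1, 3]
x^3 - 18*x^2 + 108*x - 216

The characteristic polynomial is χ_A(x) = (x - 6)^3, so the eigenvalues are known. The minimal polynomial is
  m_A(x) = Π_λ (x − λ)^{k_λ}
where k_λ is the size of the *largest* Jordan block for λ (equivalently, the smallest k with (A − λI)^k v = 0 for every generalised eigenvector v of λ).

  λ = 6: largest Jordan block has size 3, contributing (x − 6)^3

So m_A(x) = (x - 6)^3 = x^3 - 18*x^2 + 108*x - 216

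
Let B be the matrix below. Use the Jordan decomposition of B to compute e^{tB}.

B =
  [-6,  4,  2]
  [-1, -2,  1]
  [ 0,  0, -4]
e^{tB} =
  [-2*t*exp(-4*t) + exp(-4*t), 4*t*exp(-4*t), 2*t*exp(-4*t)]
  [-t*exp(-4*t), 2*t*exp(-4*t) + exp(-4*t), t*exp(-4*t)]
  [0, 0, exp(-4*t)]

Strategy: write B = P · J · P⁻¹ where J is a Jordan canonical form, so e^{tB} = P · e^{tJ} · P⁻¹, and e^{tJ} can be computed block-by-block.

B has Jordan form
J =
  [-4,  1,  0]
  [ 0, -4,  0]
  [ 0,  0, -4]
(up to reordering of blocks).

Per-block formulas:
  For a 2×2 Jordan block J_2(-4): exp(t · J_2(-4)) = e^(-4t)·(I + t·N), where N is the 2×2 nilpotent shift.
  For a 1×1 block at λ = -4: exp(t · [-4]) = [e^(-4t)].

After assembling e^{tJ} and conjugating by P, we get:

e^{tB} =
  [-2*t*exp(-4*t) + exp(-4*t), 4*t*exp(-4*t), 2*t*exp(-4*t)]
  [-t*exp(-4*t), 2*t*exp(-4*t) + exp(-4*t), t*exp(-4*t)]
  [0, 0, exp(-4*t)]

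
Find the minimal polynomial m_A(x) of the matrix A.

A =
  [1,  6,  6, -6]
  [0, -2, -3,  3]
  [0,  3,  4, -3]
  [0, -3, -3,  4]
x^2 - 5*x + 4

The characteristic polynomial is χ_A(x) = (x - 4)*(x - 1)^3, so the eigenvalues are known. The minimal polynomial is
  m_A(x) = Π_λ (x − λ)^{k_λ}
where k_λ is the size of the *largest* Jordan block for λ (equivalently, the smallest k with (A − λI)^k v = 0 for every generalised eigenvector v of λ).

  λ = 1: largest Jordan block has size 1, contributing (x − 1)
  λ = 4: largest Jordan block has size 1, contributing (x − 4)

So m_A(x) = (x - 4)*(x - 1) = x^2 - 5*x + 4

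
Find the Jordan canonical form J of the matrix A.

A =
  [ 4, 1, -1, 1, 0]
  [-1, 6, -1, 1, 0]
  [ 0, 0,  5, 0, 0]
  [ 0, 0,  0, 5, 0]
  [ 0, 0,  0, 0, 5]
J_2(5) ⊕ J_1(5) ⊕ J_1(5) ⊕ J_1(5)

The characteristic polynomial is
  det(x·I − A) = x^5 - 25*x^4 + 250*x^3 - 1250*x^2 + 3125*x - 3125 = (x - 5)^5

Eigenvalues and multiplicities (the geometric multiplicity of λ is n − rank(A − λI), which equals the number of Jordan blocks for λ):
  λ = 5: algebraic multiplicity = 5, geometric multiplicity = 4

Determining the block sizes for each eigenvalue:
  λ = 5: 4 blocks summing to 5 forces exactly one block of size 2 and the rest size 1 → block sizes [2, 1, 1, 1]

Assembling the blocks gives a Jordan form
J =
  [5, 1, 0, 0, 0]
  [0, 5, 0, 0, 0]
  [0, 0, 5, 0, 0]
  [0, 0, 0, 5, 0]
  [0, 0, 0, 0, 5]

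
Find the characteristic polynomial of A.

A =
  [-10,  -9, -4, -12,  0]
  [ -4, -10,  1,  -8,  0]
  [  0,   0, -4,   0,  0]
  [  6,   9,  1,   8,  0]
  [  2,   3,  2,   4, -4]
x^5 + 20*x^4 + 160*x^3 + 640*x^2 + 1280*x + 1024

Expanding det(x·I − A) (e.g. by cofactor expansion or by noting that A is similar to its Jordan form J, which has the same characteristic polynomial as A) gives
  χ_A(x) = x^5 + 20*x^4 + 160*x^3 + 640*x^2 + 1280*x + 1024
which factors as (x + 4)^5. The eigenvalues (with algebraic multiplicities) are λ = -4 with multiplicity 5.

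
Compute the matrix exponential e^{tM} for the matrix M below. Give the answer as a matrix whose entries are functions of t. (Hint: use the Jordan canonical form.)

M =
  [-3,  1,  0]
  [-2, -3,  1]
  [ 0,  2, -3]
e^{tM} =
  [-t^2*exp(-3*t) + exp(-3*t), t*exp(-3*t), t^2*exp(-3*t)/2]
  [-2*t*exp(-3*t), exp(-3*t), t*exp(-3*t)]
  [-2*t^2*exp(-3*t), 2*t*exp(-3*t), t^2*exp(-3*t) + exp(-3*t)]

Strategy: write M = P · J · P⁻¹ where J is a Jordan canonical form, so e^{tM} = P · e^{tJ} · P⁻¹, and e^{tJ} can be computed block-by-block.

M has Jordan form
J =
  [-3,  1,  0]
  [ 0, -3,  1]
  [ 0,  0, -3]
(up to reordering of blocks).

Per-block formulas:
  For a 3×3 Jordan block J_3(-3): exp(t · J_3(-3)) = e^(-3t)·(I + t·N + (t^2/2)·N^2), where N is the 3×3 nilpotent shift.

After assembling e^{tJ} and conjugating by P, we get:

e^{tM} =
  [-t^2*exp(-3*t) + exp(-3*t), t*exp(-3*t), t^2*exp(-3*t)/2]
  [-2*t*exp(-3*t), exp(-3*t), t*exp(-3*t)]
  [-2*t^2*exp(-3*t), 2*t*exp(-3*t), t^2*exp(-3*t) + exp(-3*t)]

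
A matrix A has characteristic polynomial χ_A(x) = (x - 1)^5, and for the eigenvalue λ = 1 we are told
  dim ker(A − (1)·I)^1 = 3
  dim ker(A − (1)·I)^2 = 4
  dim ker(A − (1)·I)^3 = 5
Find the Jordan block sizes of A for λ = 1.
Block sizes for λ = 1: [3, 1, 1]

From the dimensions of kernels of powers, the number of Jordan blocks of size at least j is d_j − d_{j−1} where d_j = dim ker(N^j) (with d_0 = 0). Computing the differences gives [3, 1, 1].
The number of blocks of size exactly k is (#blocks of size ≥ k) − (#blocks of size ≥ k + 1), so the partition is: 2 block(s) of size 1, 1 block(s) of size 3.
In nonincreasing order the block sizes are [3, 1, 1].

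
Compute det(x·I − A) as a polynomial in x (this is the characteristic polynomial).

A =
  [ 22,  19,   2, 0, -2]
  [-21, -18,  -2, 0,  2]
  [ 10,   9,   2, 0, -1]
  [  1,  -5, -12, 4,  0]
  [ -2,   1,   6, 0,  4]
x^5 - 14*x^4 + 73*x^3 - 172*x^2 + 176*x - 64

Expanding det(x·I − A) (e.g. by cofactor expansion or by noting that A is similar to its Jordan form J, which has the same characteristic polynomial as A) gives
  χ_A(x) = x^5 - 14*x^4 + 73*x^3 - 172*x^2 + 176*x - 64
which factors as (x - 4)^3*(x - 1)^2. The eigenvalues (with algebraic multiplicities) are λ = 1 with multiplicity 2, λ = 4 with multiplicity 3.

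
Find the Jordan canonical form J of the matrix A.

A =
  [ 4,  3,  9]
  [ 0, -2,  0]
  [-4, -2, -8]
J_2(-2) ⊕ J_1(-2)

The characteristic polynomial is
  det(x·I − A) = x^3 + 6*x^2 + 12*x + 8 = (x + 2)^3

Eigenvalues and multiplicities (the geometric multiplicity of λ is n − rank(A − λI), which equals the number of Jordan blocks for λ):
  λ = -2: algebraic multiplicity = 3, geometric multiplicity = 2

Determining the block sizes for each eigenvalue:
  λ = -2: 2 blocks summing to 3 forces exactly one block of size 2 and the rest size 1 → block sizes [2, 1]

Assembling the blocks gives a Jordan form
J =
  [-2,  1,  0]
  [ 0, -2,  0]
  [ 0,  0, -2]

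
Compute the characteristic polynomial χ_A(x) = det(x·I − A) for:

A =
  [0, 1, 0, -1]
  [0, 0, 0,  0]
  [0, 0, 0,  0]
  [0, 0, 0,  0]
x^4

Expanding det(x·I − A) (e.g. by cofactor expansion or by noting that A is similar to its Jordan form J, which has the same characteristic polynomial as A) gives
  χ_A(x) = x^4
which factors as x^4. The eigenvalues (with algebraic multiplicities) are λ = 0 with multiplicity 4.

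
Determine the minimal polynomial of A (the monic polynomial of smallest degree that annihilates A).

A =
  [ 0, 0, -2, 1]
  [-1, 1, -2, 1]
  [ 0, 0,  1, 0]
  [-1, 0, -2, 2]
x^2 - 2*x + 1

The characteristic polynomial is χ_A(x) = (x - 1)^4, so the eigenvalues are known. The minimal polynomial is
  m_A(x) = Π_λ (x − λ)^{k_λ}
where k_λ is the size of the *largest* Jordan block for λ (equivalently, the smallest k with (A − λI)^k v = 0 for every generalised eigenvector v of λ).

  λ = 1: largest Jordan block has size 2, contributing (x − 1)^2

So m_A(x) = (x - 1)^2 = x^2 - 2*x + 1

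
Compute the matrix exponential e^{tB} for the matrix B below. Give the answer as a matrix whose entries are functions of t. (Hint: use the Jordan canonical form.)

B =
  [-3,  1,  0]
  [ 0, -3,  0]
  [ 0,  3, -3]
e^{tB} =
  [exp(-3*t), t*exp(-3*t), 0]
  [0, exp(-3*t), 0]
  [0, 3*t*exp(-3*t), exp(-3*t)]

Strategy: write B = P · J · P⁻¹ where J is a Jordan canonical form, so e^{tB} = P · e^{tJ} · P⁻¹, and e^{tJ} can be computed block-by-block.

B has Jordan form
J =
  [-3,  1,  0]
  [ 0, -3,  0]
  [ 0,  0, -3]
(up to reordering of blocks).

Per-block formulas:
  For a 1×1 block at λ = -3: exp(t · [-3]) = [e^(-3t)].
  For a 2×2 Jordan block J_2(-3): exp(t · J_2(-3)) = e^(-3t)·(I + t·N), where N is the 2×2 nilpotent shift.

After assembling e^{tJ} and conjugating by P, we get:

e^{tB} =
  [exp(-3*t), t*exp(-3*t), 0]
  [0, exp(-3*t), 0]
  [0, 3*t*exp(-3*t), exp(-3*t)]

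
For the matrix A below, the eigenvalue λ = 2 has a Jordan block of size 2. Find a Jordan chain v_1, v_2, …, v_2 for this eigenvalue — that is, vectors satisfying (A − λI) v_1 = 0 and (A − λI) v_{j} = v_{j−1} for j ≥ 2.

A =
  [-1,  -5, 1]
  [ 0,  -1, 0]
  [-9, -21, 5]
A Jordan chain for λ = 2 of length 2:
v_1 = (-3, 0, -9)ᵀ
v_2 = (1, 0, 0)ᵀ

Let N = A − (2)·I. We want v_2 with N^2 v_2 = 0 but N^1 v_2 ≠ 0; then v_{j-1} := N · v_j for j = 2, …, 2.

Pick v_2 = (1, 0, 0)ᵀ.
Then v_1 = N · v_2 = (-3, 0, -9)ᵀ.

Sanity check: (A − (2)·I) v_1 = (0, 0, 0)ᵀ = 0. ✓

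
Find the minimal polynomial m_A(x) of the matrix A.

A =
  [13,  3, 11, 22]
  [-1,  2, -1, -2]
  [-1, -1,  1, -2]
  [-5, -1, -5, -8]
x^3 - 6*x^2 + 12*x - 8

The characteristic polynomial is χ_A(x) = (x - 2)^4, so the eigenvalues are known. The minimal polynomial is
  m_A(x) = Π_λ (x − λ)^{k_λ}
where k_λ is the size of the *largest* Jordan block for λ (equivalently, the smallest k with (A − λI)^k v = 0 for every generalised eigenvector v of λ).

  λ = 2: largest Jordan block has size 3, contributing (x − 2)^3

So m_A(x) = (x - 2)^3 = x^3 - 6*x^2 + 12*x - 8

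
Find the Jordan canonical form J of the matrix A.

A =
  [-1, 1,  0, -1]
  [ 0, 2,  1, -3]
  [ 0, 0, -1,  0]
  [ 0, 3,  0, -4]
J_3(-1) ⊕ J_1(-1)

The characteristic polynomial is
  det(x·I − A) = x^4 + 4*x^3 + 6*x^2 + 4*x + 1 = (x + 1)^4

Eigenvalues and multiplicities (the geometric multiplicity of λ is n − rank(A − λI), which equals the number of Jordan blocks for λ):
  λ = -1: algebraic multiplicity = 4, geometric multiplicity = 2

Determining the block sizes for each eigenvalue:
  λ = -1: with am = 4 and gm = 2, the partition is not yet determined (e.g. several partitions of 4 into 2 parts exist). Let N = A − (-1)·I. Computing rank(N^1) = 2, rank(N^2) = 1, rank(N^3) = 0; the number of blocks of size ≥ j is rank(N^{j−1}) − rank(N^j), giving [2, 1, 1]. So we have 1 block(s) of size 3, 1 block(s) of size 1 → block sizes [3, 1]

Assembling the blocks gives a Jordan form
J =
  [-1,  1,  0,  0]
  [ 0, -1,  1,  0]
  [ 0,  0, -1,  0]
  [ 0,  0,  0, -1]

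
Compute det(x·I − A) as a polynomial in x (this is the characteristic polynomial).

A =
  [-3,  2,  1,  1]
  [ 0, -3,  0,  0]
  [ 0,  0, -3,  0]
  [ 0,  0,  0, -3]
x^4 + 12*x^3 + 54*x^2 + 108*x + 81

Expanding det(x·I − A) (e.g. by cofactor expansion or by noting that A is similar to its Jordan form J, which has the same characteristic polynomial as A) gives
  χ_A(x) = x^4 + 12*x^3 + 54*x^2 + 108*x + 81
which factors as (x + 3)^4. The eigenvalues (with algebraic multiplicities) are λ = -3 with multiplicity 4.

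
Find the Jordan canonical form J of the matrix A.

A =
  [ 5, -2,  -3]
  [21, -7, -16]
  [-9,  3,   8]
J_3(2)

The characteristic polynomial is
  det(x·I − A) = x^3 - 6*x^2 + 12*x - 8 = (x - 2)^3

Eigenvalues and multiplicities (the geometric multiplicity of λ is n − rank(A − λI), which equals the number of Jordan blocks for λ):
  λ = 2: algebraic multiplicity = 3, geometric multiplicity = 1

Determining the block sizes for each eigenvalue:
  λ = 2: one block (gm = 1), so the single block has size am = 3 → block sizes [3]

Assembling the blocks gives a Jordan form
J =
  [2, 1, 0]
  [0, 2, 1]
  [0, 0, 2]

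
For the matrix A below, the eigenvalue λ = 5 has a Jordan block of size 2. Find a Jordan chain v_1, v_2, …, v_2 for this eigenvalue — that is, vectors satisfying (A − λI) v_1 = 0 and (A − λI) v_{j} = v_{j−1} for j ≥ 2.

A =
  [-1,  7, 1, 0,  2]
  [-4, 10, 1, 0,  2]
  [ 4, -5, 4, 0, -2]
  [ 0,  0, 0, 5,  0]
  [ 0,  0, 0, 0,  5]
A Jordan chain for λ = 5 of length 2:
v_1 = (1, 1, -1, 0, 0)ᵀ
v_2 = (1, 1, 0, 0, 0)ᵀ

Let N = A − (5)·I. We want v_2 with N^2 v_2 = 0 but N^1 v_2 ≠ 0; then v_{j-1} := N · v_j for j = 2, …, 2.

Pick v_2 = (1, 1, 0, 0, 0)ᵀ.
Then v_1 = N · v_2 = (1, 1, -1, 0, 0)ᵀ.

Sanity check: (A − (5)·I) v_1 = (0, 0, 0, 0, 0)ᵀ = 0. ✓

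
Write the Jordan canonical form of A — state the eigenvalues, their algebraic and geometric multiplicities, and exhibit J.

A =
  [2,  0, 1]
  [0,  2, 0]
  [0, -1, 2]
J_3(2)

The characteristic polynomial is
  det(x·I − A) = x^3 - 6*x^2 + 12*x - 8 = (x - 2)^3

Eigenvalues and multiplicities (the geometric multiplicity of λ is n − rank(A − λI), which equals the number of Jordan blocks for λ):
  λ = 2: algebraic multiplicity = 3, geometric multiplicity = 1

Determining the block sizes for each eigenvalue:
  λ = 2: one block (gm = 1), so the single block has size am = 3 → block sizes [3]

Assembling the blocks gives a Jordan form
J =
  [2, 1, 0]
  [0, 2, 1]
  [0, 0, 2]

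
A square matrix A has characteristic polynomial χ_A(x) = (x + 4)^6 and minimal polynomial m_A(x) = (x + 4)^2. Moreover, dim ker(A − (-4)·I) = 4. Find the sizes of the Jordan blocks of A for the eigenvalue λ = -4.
Block sizes for λ = -4: [2, 2, 1, 1]

Step 1 — from the characteristic polynomial, algebraic multiplicity of λ = -4 is 6. From dim ker(A − (-4)·I) = 4, there are exactly 4 Jordan blocks for λ = -4.
Step 2 — from the minimal polynomial, the factor (x + 4)^2 tells us the largest block for λ = -4 has size 2.
Step 3 — with total size 6, 4 blocks, and largest block 2, the block sizes (in nonincreasing order) are [2, 2, 1, 1].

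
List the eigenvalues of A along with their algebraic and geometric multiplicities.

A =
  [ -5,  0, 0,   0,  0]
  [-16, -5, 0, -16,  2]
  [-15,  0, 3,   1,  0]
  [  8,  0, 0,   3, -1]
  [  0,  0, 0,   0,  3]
λ = -5: alg = 2, geom = 2; λ = 3: alg = 3, geom = 1

Step 1 — factor the characteristic polynomial to read off the algebraic multiplicities:
  χ_A(x) = (x - 3)^3*(x + 5)^2

Step 2 — compute geometric multiplicities via the rank-nullity identity g(λ) = n − rank(A − λI):
  rank(A − (-5)·I) = 3, so dim ker(A − (-5)·I) = n − 3 = 2
  rank(A − (3)·I) = 4, so dim ker(A − (3)·I) = n − 4 = 1

Summary:
  λ = -5: algebraic multiplicity = 2, geometric multiplicity = 2
  λ = 3: algebraic multiplicity = 3, geometric multiplicity = 1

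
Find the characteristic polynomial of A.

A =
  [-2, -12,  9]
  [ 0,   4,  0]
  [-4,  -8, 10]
x^3 - 12*x^2 + 48*x - 64

Expanding det(x·I − A) (e.g. by cofactor expansion or by noting that A is similar to its Jordan form J, which has the same characteristic polynomial as A) gives
  χ_A(x) = x^3 - 12*x^2 + 48*x - 64
which factors as (x - 4)^3. The eigenvalues (with algebraic multiplicities) are λ = 4 with multiplicity 3.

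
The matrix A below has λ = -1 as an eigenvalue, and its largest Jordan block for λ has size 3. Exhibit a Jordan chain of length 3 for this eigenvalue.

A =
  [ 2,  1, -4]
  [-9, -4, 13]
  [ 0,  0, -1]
A Jordan chain for λ = -1 of length 3:
v_1 = (1, -3, 0)ᵀ
v_2 = (-4, 13, 0)ᵀ
v_3 = (0, 0, 1)ᵀ

Let N = A − (-1)·I. We want v_3 with N^3 v_3 = 0 but N^2 v_3 ≠ 0; then v_{j-1} := N · v_j for j = 3, …, 2.

Pick v_3 = (0, 0, 1)ᵀ.
Then v_2 = N · v_3 = (-4, 13, 0)ᵀ.
Then v_1 = N · v_2 = (1, -3, 0)ᵀ.

Sanity check: (A − (-1)·I) v_1 = (0, 0, 0)ᵀ = 0. ✓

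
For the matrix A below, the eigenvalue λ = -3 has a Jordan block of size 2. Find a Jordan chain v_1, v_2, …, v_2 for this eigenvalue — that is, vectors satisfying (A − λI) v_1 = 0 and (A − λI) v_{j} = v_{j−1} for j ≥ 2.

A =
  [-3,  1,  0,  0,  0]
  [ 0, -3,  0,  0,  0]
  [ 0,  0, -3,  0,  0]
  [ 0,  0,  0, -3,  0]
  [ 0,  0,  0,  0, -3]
A Jordan chain for λ = -3 of length 2:
v_1 = (1, 0, 0, 0, 0)ᵀ
v_2 = (0, 1, 0, 0, 0)ᵀ

Let N = A − (-3)·I. We want v_2 with N^2 v_2 = 0 but N^1 v_2 ≠ 0; then v_{j-1} := N · v_j for j = 2, …, 2.

Pick v_2 = (0, 1, 0, 0, 0)ᵀ.
Then v_1 = N · v_2 = (1, 0, 0, 0, 0)ᵀ.

Sanity check: (A − (-3)·I) v_1 = (0, 0, 0, 0, 0)ᵀ = 0. ✓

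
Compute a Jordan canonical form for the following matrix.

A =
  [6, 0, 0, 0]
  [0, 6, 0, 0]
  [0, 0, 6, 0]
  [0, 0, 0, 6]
J_1(6) ⊕ J_1(6) ⊕ J_1(6) ⊕ J_1(6)

The characteristic polynomial is
  det(x·I − A) = x^4 - 24*x^3 + 216*x^2 - 864*x + 1296 = (x - 6)^4

Eigenvalues and multiplicities (the geometric multiplicity of λ is n − rank(A − λI), which equals the number of Jordan blocks for λ):
  λ = 6: algebraic multiplicity = 4, geometric multiplicity = 4

Determining the block sizes for each eigenvalue:
  λ = 6: gm = am = 4, so every block has size 1 → block sizes [1, 1, 1, 1]

Assembling the blocks gives a Jordan form
J =
  [6, 0, 0, 0]
  [0, 6, 0, 0]
  [0, 0, 6, 0]
  [0, 0, 0, 6]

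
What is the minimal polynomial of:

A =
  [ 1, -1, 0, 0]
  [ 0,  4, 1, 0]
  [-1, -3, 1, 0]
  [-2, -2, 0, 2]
x^3 - 6*x^2 + 12*x - 8

The characteristic polynomial is χ_A(x) = (x - 2)^4, so the eigenvalues are known. The minimal polynomial is
  m_A(x) = Π_λ (x − λ)^{k_λ}
where k_λ is the size of the *largest* Jordan block for λ (equivalently, the smallest k with (A − λI)^k v = 0 for every generalised eigenvector v of λ).

  λ = 2: largest Jordan block has size 3, contributing (x − 2)^3

So m_A(x) = (x - 2)^3 = x^3 - 6*x^2 + 12*x - 8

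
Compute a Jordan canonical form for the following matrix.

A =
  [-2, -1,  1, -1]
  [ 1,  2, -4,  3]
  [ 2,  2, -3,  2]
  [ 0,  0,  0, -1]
J_3(-1) ⊕ J_1(-1)

The characteristic polynomial is
  det(x·I − A) = x^4 + 4*x^3 + 6*x^2 + 4*x + 1 = (x + 1)^4

Eigenvalues and multiplicities (the geometric multiplicity of λ is n − rank(A − λI), which equals the number of Jordan blocks for λ):
  λ = -1: algebraic multiplicity = 4, geometric multiplicity = 2

Determining the block sizes for each eigenvalue:
  λ = -1: with am = 4 and gm = 2, the partition is not yet determined (e.g. several partitions of 4 into 2 parts exist). Let N = A − (-1)·I. Computing rank(N^1) = 2, rank(N^2) = 1, rank(N^3) = 0; the number of blocks of size ≥ j is rank(N^{j−1}) − rank(N^j), giving [2, 1, 1]. So we have 1 block(s) of size 3, 1 block(s) of size 1 → block sizes [3, 1]

Assembling the blocks gives a Jordan form
J =
  [-1,  1,  0,  0]
  [ 0, -1,  1,  0]
  [ 0,  0, -1,  0]
  [ 0,  0,  0, -1]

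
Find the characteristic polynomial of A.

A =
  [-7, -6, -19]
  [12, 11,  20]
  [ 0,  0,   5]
x^3 - 9*x^2 + 15*x + 25

Expanding det(x·I − A) (e.g. by cofactor expansion or by noting that A is similar to its Jordan form J, which has the same characteristic polynomial as A) gives
  χ_A(x) = x^3 - 9*x^2 + 15*x + 25
which factors as (x - 5)^2*(x + 1). The eigenvalues (with algebraic multiplicities) are λ = -1 with multiplicity 1, λ = 5 with multiplicity 2.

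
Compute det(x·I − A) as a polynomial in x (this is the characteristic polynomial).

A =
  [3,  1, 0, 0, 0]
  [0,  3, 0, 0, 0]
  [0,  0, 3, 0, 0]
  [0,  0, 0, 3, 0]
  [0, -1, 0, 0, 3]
x^5 - 15*x^4 + 90*x^3 - 270*x^2 + 405*x - 243

Expanding det(x·I − A) (e.g. by cofactor expansion or by noting that A is similar to its Jordan form J, which has the same characteristic polynomial as A) gives
  χ_A(x) = x^5 - 15*x^4 + 90*x^3 - 270*x^2 + 405*x - 243
which factors as (x - 3)^5. The eigenvalues (with algebraic multiplicities) are λ = 3 with multiplicity 5.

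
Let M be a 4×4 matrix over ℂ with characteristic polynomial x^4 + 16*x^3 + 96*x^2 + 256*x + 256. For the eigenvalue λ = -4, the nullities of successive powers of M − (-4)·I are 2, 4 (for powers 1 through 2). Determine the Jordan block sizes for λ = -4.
Block sizes for λ = -4: [2, 2]

From the dimensions of kernels of powers, the number of Jordan blocks of size at least j is d_j − d_{j−1} where d_j = dim ker(N^j) (with d_0 = 0). Computing the differences gives [2, 2].
The number of blocks of size exactly k is (#blocks of size ≥ k) − (#blocks of size ≥ k + 1), so the partition is: 2 block(s) of size 2.
In nonincreasing order the block sizes are [2, 2].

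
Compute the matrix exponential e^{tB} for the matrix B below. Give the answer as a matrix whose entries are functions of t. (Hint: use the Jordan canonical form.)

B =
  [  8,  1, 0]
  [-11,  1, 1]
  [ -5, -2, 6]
e^{tB} =
  [-t^2*exp(5*t) + 3*t*exp(5*t) + exp(5*t), -t^2*exp(5*t)/2 + t*exp(5*t), t^2*exp(5*t)/2]
  [3*t^2*exp(5*t) - 11*t*exp(5*t), 3*t^2*exp(5*t)/2 - 4*t*exp(5*t) + exp(5*t), -3*t^2*exp(5*t)/2 + t*exp(5*t)]
  [t^2*exp(5*t) - 5*t*exp(5*t), t^2*exp(5*t)/2 - 2*t*exp(5*t), -t^2*exp(5*t)/2 + t*exp(5*t) + exp(5*t)]

Strategy: write B = P · J · P⁻¹ where J is a Jordan canonical form, so e^{tB} = P · e^{tJ} · P⁻¹, and e^{tJ} can be computed block-by-block.

B has Jordan form
J =
  [5, 1, 0]
  [0, 5, 1]
  [0, 0, 5]
(up to reordering of blocks).

Per-block formulas:
  For a 3×3 Jordan block J_3(5): exp(t · J_3(5)) = e^(5t)·(I + t·N + (t^2/2)·N^2), where N is the 3×3 nilpotent shift.

After assembling e^{tJ} and conjugating by P, we get:

e^{tB} =
  [-t^2*exp(5*t) + 3*t*exp(5*t) + exp(5*t), -t^2*exp(5*t)/2 + t*exp(5*t), t^2*exp(5*t)/2]
  [3*t^2*exp(5*t) - 11*t*exp(5*t), 3*t^2*exp(5*t)/2 - 4*t*exp(5*t) + exp(5*t), -3*t^2*exp(5*t)/2 + t*exp(5*t)]
  [t^2*exp(5*t) - 5*t*exp(5*t), t^2*exp(5*t)/2 - 2*t*exp(5*t), -t^2*exp(5*t)/2 + t*exp(5*t) + exp(5*t)]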